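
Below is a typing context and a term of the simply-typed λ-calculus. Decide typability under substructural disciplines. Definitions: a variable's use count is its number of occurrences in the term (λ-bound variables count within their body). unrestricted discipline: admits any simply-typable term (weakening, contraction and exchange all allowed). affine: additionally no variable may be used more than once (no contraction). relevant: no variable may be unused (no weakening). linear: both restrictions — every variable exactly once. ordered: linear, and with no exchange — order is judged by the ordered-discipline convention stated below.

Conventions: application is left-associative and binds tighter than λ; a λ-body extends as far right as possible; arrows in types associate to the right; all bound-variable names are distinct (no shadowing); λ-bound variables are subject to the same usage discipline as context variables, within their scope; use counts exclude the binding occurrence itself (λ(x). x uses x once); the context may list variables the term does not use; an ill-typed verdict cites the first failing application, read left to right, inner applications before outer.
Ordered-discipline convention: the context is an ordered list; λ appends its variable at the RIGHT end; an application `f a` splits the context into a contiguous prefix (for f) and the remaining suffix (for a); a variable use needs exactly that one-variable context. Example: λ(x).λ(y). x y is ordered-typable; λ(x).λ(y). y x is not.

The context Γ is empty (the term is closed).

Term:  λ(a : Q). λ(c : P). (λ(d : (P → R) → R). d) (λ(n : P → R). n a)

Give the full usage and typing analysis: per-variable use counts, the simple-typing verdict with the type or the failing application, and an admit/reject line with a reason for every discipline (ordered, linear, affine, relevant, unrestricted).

usage: a [bound]=1, c [bound]=0, d [bound]=1, n [bound]=1
uses in reading order: d, n, a
typing: ill-typed: argument of type Q where P is required
ordered: ✗, fails simple typing
linear: ✗, a type mismatch blocks all five
affine: ✗, the type mismatch rejects it
relevant: ✗, not simply typable
unrestricted: ✗, fails simple typing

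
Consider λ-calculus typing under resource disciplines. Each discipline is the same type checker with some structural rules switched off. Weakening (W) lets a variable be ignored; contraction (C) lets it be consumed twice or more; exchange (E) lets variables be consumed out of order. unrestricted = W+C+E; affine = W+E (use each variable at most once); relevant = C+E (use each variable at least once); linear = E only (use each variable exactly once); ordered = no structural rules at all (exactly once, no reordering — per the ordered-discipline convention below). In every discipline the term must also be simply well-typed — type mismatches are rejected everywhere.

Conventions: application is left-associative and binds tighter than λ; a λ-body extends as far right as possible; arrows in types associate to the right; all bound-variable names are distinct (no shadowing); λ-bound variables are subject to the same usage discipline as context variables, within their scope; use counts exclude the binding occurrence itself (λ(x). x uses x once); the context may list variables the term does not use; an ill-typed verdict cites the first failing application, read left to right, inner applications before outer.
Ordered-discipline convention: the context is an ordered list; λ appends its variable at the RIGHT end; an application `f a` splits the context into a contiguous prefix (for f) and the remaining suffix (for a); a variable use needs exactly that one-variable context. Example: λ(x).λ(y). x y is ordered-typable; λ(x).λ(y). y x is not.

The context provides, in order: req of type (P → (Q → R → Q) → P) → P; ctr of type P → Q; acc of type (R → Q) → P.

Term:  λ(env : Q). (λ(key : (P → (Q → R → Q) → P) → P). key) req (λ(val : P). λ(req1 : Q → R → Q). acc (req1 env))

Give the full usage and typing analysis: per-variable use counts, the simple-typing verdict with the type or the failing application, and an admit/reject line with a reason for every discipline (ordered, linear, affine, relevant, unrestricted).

variable uses: req ×1, ctr ×0, acc ×1, env (bound) ×1, key (bound) ×1, val (bound) ×0, req1 (bound) ×1
left-to-right use order: key, req, acc, req1, env
typing: the term checks, with type Q → P
ordered: ✗ — ctr, val left unused
linear: ✗ — ctr, val left unused
affine: ✓ — none of req, ctr, acc, env, key, val, req1 used more than once
relevant: ✗ — ctr, val left unused
unrestricted: ✓ — typability at Q → P is all that's needed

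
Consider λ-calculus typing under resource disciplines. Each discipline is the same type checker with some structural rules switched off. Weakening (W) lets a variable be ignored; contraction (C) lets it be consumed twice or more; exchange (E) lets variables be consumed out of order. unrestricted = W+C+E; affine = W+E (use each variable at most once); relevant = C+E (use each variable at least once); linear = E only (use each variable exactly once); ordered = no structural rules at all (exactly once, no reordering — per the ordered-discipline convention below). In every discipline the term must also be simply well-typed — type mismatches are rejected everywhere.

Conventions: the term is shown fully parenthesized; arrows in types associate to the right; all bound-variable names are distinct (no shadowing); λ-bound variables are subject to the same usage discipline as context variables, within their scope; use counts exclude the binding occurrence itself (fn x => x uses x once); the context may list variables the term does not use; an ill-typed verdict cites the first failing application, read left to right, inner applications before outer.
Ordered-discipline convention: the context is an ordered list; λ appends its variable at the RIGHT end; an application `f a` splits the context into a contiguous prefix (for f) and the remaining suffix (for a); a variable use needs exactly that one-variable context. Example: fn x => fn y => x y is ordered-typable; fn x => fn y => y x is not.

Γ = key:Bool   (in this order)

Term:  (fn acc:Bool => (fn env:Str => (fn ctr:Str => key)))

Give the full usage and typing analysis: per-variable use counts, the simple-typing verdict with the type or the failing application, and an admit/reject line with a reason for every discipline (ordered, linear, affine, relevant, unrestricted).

counts: key=1, acc (λ-bound)=0, env (λ-bound)=0, ctr (λ-bound)=0
left-to-right use order: key
typing: well-typed at Bool → Str → Str → Bool
ordered ✗ (unused: acc, env, ctr — weakening required)
linear ✗ (unused: acc, env, ctr — weakening required)
affine ✓ (key, acc, env, ctr: no repeats, contraction unneeded)
relevant ✗ (unused: acc, env, ctr — weakening required)
unrestricted ✓ (well-typed at Bool → Str → Str → Bool; no restrictions here)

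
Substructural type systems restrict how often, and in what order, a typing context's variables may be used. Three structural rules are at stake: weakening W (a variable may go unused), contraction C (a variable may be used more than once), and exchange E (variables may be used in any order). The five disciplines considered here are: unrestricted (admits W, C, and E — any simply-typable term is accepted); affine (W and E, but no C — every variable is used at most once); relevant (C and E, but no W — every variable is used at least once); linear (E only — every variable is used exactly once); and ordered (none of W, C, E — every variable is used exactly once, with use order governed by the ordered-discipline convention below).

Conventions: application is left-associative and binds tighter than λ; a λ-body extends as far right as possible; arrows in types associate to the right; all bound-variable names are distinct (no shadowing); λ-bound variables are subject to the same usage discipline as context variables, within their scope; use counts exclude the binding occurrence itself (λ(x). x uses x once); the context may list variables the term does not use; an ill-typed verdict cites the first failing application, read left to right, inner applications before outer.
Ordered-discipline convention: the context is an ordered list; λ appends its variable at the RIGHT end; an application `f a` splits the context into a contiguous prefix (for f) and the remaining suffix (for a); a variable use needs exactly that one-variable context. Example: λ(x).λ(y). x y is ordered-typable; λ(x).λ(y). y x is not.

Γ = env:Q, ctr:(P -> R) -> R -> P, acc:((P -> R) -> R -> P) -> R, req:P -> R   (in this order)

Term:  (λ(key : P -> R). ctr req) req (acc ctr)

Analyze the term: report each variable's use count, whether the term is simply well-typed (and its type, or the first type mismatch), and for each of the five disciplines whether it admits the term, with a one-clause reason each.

use counts: env: 0×, ctr: 2×, acc: 1×, req: 2×, key [bound]: 0×
use order (left to right): ctr, req, req, acc, ctr
typing: well-typed — term : P
ordered: ✗ — needs contraction — ctr ×2, req ×2; needs weakening: env, key unused
linear: ✗ — needs contraction — ctr ×2, req ×2; needs weakening: env, key unused
affine: ✗ — needs contraction — ctr ×2, req ×2
relevant: ✗ — needs weakening: env, key unused
unrestricted: ✓ — simply typable at P; W, C, E all held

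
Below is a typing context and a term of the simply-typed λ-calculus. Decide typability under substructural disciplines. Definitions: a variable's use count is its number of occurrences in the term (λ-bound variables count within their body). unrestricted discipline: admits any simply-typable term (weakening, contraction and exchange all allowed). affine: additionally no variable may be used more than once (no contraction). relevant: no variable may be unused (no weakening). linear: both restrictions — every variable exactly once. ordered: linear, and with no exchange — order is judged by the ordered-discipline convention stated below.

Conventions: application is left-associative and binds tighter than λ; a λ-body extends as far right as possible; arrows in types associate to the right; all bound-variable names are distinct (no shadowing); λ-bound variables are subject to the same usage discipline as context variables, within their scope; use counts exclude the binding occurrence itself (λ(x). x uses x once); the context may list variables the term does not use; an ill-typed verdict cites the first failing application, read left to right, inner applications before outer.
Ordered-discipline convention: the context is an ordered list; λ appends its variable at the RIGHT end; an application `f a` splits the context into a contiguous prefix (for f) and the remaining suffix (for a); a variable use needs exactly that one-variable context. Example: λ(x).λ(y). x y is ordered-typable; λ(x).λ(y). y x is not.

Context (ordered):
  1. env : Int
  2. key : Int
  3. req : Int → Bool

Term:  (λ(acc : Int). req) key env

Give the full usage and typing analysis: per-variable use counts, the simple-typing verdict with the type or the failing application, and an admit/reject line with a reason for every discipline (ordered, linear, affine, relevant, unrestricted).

usage: env: 1, key: 1, req: 1, acc [bound]: 0
use order (left to right): req, key, env
typing: well-typed — term : Bool
ordered: ✗ — acc left unused
linear: ✗ — acc left unused
affine: ✓ — none of env, key, req, acc used more than once
relevant: ✗ — acc left unused
unrestricted: ✓ — simply typable at Bool; W, C, E all held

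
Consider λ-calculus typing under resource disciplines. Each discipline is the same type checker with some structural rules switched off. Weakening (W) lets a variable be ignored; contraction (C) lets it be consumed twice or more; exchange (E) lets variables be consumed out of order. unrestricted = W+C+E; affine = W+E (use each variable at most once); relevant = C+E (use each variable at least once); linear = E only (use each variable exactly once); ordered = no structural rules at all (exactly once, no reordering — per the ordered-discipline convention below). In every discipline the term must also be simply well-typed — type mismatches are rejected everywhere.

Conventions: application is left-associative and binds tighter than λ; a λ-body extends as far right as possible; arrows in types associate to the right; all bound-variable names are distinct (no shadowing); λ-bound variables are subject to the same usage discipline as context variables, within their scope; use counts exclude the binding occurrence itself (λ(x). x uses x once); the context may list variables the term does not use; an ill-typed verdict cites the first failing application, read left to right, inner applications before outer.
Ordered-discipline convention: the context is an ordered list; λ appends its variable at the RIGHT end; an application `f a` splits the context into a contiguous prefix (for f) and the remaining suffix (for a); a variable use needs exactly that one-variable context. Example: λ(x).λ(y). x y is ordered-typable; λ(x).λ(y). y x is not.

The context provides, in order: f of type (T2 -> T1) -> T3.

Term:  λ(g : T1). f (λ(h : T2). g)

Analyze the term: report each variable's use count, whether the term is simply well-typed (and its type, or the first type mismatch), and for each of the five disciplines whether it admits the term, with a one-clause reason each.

usage: f ×1, g (λ-bound) ×1, h (λ-bound) ×0
uses in reading order: f, g
typing: well-typed — term : T1 -> T3
ordered ✗ (h never used (weakening))
linear ✗ (h never used (weakening))
affine ✓ (none of f, g, h used more than once)
relevant ✗ (h never used (weakening))
unrestricted ✓ (well-typed at T1 -> T3; no restrictions here)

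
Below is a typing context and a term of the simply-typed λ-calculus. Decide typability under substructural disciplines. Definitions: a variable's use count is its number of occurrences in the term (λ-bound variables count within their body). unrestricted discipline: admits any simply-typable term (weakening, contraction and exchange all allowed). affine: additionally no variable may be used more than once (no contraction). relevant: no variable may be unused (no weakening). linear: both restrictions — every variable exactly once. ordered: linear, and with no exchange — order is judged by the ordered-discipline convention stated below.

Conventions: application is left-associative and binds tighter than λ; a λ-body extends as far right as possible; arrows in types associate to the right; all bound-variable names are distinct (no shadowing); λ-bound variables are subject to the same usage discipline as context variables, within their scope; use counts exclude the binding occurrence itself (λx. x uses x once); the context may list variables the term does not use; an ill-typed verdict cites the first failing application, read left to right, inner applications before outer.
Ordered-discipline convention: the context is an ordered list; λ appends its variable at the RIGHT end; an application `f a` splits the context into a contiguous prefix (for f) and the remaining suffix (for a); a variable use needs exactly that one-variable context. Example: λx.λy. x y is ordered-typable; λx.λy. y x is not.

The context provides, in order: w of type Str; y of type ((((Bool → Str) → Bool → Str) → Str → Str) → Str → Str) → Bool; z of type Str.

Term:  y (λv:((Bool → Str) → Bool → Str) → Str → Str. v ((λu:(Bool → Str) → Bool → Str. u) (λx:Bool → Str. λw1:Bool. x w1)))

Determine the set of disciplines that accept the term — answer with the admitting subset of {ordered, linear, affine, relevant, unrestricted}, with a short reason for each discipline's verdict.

admitting disciplines: affine, unrestricted
counts: w=0; y=1; z=0; v [bound]=1; u [bound]=1; x [bound]=1; w1 [bound]=1
left-to-right use order: y, v, u, x, w1
typing: well-typed — term : Bool
ordered: ✗ — w, z left unused
linear: ✗ — w, z left unused
affine: ✓ — no duplicate uses among w, y, z, v, u, x, w1
relevant: ✗ — w, z left unused
unrestricted: ✓ — simply typable at Bool; W, C, E all held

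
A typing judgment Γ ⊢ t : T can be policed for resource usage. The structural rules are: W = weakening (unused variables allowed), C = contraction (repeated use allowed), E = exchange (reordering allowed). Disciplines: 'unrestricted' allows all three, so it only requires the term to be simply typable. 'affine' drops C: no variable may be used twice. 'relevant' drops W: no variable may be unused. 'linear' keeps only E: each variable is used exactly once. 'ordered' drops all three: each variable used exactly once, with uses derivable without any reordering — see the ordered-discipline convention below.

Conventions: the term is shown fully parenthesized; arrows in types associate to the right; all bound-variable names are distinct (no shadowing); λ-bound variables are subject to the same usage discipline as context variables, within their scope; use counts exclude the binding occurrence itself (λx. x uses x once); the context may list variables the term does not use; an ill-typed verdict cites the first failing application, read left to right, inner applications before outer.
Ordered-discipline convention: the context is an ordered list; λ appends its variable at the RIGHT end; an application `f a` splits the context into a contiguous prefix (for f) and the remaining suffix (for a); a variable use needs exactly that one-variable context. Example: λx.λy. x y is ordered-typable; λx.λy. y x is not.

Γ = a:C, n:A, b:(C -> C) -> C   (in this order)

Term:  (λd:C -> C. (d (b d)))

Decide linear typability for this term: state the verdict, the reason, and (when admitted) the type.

no — needs contraction — d ×2; a, n left unused
usage: a ×0, n ×0, b ×1, d [bound] ×2
use order (left to right): d, b, d
typing: the term checks, with type (C -> C) -> C
across the five disciplines: ordered ✗ · linear ✗ · affine ✗ · relevant ✗ · unrestricted ✓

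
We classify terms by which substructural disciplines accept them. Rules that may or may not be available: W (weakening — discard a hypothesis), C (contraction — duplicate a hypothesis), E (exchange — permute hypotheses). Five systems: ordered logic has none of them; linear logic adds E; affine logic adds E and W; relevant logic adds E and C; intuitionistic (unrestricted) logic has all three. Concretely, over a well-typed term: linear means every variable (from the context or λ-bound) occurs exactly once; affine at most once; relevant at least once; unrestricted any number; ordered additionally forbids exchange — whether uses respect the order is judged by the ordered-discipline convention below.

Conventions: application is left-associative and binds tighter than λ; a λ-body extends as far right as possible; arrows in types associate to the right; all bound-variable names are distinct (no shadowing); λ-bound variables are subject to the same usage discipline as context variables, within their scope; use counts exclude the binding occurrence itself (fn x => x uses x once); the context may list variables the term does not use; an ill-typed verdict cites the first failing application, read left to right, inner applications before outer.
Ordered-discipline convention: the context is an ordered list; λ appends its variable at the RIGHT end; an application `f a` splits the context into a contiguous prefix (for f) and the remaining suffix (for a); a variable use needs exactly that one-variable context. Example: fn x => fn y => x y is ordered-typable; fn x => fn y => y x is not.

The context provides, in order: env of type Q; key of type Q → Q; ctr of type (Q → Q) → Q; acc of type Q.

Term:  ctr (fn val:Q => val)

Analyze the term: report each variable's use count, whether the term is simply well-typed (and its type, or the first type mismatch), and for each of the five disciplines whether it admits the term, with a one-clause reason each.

counts: env=0, key=0, ctr=1, acc=0, val (bound)=1
order of uses: ctr, val
typing: well-typed — term : Q
ordered: ✗ — needs weakening: env, key, acc unused
linear: ✗ — needs weakening: env, key, acc unused
affine: ✓ — none of env, key, ctr, acc, val used more than once
relevant: ✗ — needs weakening: env, key, acc unused
unrestricted: ✓ — typability at Q is all that's needed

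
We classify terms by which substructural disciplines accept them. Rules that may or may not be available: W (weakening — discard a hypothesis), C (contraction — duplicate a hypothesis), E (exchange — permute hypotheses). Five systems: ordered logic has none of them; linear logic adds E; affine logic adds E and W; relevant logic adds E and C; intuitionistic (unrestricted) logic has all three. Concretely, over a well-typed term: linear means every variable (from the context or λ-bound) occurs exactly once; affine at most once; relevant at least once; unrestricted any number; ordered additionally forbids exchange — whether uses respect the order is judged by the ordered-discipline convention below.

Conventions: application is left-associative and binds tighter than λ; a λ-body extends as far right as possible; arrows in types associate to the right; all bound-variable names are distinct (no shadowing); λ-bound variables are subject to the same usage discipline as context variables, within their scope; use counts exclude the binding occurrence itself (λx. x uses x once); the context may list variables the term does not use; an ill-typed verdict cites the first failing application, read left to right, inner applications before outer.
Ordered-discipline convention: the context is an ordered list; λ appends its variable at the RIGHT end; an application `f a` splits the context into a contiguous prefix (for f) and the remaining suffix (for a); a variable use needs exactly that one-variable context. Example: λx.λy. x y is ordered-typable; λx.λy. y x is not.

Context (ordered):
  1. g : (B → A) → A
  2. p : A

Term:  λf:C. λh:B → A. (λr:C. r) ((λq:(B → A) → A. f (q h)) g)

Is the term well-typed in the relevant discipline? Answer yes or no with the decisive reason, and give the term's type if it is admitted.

no — a type mismatch blocks all five
usage: g ×1, p ×0, f (bound) ×1, h (bound) ×1, r (bound) ×1, q (bound) ×1
use order (left to right): r, f, q, h, g
typing: ill-typed: non-function type C applied to an argument
summary: ordered ✗ · linear ✗ · affine ✗ · relevant ✗ · unrestricted ✗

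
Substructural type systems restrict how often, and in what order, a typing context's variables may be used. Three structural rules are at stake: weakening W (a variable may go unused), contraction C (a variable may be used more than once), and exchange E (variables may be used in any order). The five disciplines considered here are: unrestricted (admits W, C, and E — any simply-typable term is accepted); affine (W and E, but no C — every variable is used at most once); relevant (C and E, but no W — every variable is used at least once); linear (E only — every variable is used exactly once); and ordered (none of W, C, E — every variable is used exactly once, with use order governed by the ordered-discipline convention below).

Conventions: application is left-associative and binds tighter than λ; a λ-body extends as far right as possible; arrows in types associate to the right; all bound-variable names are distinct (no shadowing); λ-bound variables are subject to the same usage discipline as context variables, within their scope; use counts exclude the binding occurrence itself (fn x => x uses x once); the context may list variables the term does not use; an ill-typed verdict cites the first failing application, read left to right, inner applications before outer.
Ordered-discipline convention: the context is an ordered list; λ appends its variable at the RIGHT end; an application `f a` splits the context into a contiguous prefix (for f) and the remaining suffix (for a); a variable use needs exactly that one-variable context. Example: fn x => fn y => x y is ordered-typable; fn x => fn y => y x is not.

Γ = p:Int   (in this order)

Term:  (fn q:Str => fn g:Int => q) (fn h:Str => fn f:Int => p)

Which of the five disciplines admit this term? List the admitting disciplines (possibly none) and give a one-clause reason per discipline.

admitting disciplines: none
counts: p=1, q [bound]=1, g [bound]=0, h [bound]=0, f [bound]=0
left-to-right use order: q, p
typing: ill-typed: argument of type Str → Int → Int where Str is required
ordered: ✗ — fails simple typing
linear: ✗ — a type mismatch blocks all five
affine: ✗ — the type mismatch rejects it
relevant: ✗ — not simply typable
unrestricted: ✗ — fails simple typing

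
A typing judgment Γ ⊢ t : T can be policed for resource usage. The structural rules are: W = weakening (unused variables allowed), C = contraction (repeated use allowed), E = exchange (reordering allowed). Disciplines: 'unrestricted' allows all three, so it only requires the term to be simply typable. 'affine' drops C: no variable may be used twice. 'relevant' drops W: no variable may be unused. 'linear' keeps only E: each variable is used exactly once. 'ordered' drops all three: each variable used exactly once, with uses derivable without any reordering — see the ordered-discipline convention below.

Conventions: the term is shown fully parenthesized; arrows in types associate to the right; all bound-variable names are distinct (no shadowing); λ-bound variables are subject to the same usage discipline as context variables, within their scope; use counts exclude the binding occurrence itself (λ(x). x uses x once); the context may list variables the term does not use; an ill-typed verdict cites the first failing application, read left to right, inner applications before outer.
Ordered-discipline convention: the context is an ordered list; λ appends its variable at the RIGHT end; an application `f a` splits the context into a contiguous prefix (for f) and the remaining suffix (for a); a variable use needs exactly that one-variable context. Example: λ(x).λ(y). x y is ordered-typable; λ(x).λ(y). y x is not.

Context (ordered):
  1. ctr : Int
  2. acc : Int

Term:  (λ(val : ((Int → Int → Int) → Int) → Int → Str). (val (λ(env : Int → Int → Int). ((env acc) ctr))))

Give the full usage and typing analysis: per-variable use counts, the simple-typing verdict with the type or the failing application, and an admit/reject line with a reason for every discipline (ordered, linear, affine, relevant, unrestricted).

variable uses: ctr ×1; acc ×1; val (λ-bound) ×1; env (λ-bound) ×1
uses in reading order: val, env, acc, ctr
typing: well-typed — term : (((Int → Int → Int) → Int) → Int → Str) → Int → Str
ordered: ✗ — use order val, env, acc, ctr needs exchange
linear: ✓ — exactly-once usage across ctr, acc, val, env
affine: ✓ — at most one use each (ctr, acc, val, env)
relevant: ✓ — ctr, acc, val, env: all used, weakening unneeded
unrestricted: ✓ — type-checks ((((Int → Int → Int) → Int) → Int → Str) → Int → Str) and nothing is barred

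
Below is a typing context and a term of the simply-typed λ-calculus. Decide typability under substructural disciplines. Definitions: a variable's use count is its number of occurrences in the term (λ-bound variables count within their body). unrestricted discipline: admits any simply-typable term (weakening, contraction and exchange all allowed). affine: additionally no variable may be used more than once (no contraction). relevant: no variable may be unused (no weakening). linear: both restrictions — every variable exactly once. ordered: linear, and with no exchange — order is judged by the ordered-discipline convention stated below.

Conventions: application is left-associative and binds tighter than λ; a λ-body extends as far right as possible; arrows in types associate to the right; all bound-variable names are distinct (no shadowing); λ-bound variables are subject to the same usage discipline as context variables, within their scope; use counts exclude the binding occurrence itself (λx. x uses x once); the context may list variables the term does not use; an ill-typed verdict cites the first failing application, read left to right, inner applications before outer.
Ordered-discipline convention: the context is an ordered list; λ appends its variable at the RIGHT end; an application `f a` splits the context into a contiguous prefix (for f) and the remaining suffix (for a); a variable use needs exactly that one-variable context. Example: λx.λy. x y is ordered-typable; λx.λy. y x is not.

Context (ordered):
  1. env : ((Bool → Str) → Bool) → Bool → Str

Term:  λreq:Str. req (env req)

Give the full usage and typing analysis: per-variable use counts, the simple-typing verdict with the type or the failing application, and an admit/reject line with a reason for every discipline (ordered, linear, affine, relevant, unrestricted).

use counts: env: 1; req (bound): 2
uses in reading order: req, env, req
typing: ill-typed: an argument Str mismatches the expected (Bool → Str) → Bool
ordered: ✗, not simply typable
linear: ✗, fails simple typing
affine: ✗, a type mismatch blocks all five
relevant: ✗, the type mismatch rejects it
unrestricted: ✗, not simply typable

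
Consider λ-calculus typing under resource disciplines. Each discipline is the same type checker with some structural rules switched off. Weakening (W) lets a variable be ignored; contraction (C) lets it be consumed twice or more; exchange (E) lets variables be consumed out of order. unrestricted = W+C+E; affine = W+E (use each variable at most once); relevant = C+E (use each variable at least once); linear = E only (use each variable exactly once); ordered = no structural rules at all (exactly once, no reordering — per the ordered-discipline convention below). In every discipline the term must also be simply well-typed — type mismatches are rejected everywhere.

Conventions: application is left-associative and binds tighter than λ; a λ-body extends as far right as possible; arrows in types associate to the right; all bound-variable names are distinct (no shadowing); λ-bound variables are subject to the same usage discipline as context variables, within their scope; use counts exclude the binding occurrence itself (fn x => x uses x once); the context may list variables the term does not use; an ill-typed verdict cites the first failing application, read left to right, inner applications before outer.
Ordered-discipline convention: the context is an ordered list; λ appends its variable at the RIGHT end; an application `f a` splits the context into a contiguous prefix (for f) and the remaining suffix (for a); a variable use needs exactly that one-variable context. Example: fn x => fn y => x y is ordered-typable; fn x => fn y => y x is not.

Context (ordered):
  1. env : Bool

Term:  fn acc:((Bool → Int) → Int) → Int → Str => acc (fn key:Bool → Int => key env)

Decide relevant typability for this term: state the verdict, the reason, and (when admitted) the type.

yes — none of env, acc, key goes unused; term : (((Bool → Int) → Int) → Int → Str) → Int → Str
use counts: env ×1; acc (bound) ×1; key (bound) ×1
use order (left to right): acc, key, env
typing: well-typed — term : (((Bool → Int) → Int) → Int → Str) → Int → Str
summary: ordered ✗ | linear ✓ | affine ✓ | relevant ✓ | unrestricted ✓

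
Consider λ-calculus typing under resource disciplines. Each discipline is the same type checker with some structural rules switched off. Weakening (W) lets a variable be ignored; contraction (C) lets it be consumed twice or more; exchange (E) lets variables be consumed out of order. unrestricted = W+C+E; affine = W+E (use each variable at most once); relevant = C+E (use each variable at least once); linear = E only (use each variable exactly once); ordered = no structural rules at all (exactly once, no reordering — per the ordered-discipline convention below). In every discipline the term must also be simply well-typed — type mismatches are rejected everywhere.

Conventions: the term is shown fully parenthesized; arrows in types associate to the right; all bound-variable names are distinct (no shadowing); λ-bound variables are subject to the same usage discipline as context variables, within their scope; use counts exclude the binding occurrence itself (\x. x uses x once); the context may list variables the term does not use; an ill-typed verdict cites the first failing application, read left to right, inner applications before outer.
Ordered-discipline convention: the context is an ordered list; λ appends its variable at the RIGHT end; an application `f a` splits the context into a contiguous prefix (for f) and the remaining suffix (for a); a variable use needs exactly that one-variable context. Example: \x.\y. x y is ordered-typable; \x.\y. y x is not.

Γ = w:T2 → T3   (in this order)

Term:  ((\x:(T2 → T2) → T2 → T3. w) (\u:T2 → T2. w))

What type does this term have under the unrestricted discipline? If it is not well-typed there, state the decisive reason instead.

term : T2 → T3
counts: w: 2×; x (bound): 0×; u (bound): 0×
uses in reading order: w, w
typing: well-typed at T2 → T3
per-discipline verdicts: ordered ✗ | linear ✗ | affine ✗ | relevant ✗ | unrestricted ✓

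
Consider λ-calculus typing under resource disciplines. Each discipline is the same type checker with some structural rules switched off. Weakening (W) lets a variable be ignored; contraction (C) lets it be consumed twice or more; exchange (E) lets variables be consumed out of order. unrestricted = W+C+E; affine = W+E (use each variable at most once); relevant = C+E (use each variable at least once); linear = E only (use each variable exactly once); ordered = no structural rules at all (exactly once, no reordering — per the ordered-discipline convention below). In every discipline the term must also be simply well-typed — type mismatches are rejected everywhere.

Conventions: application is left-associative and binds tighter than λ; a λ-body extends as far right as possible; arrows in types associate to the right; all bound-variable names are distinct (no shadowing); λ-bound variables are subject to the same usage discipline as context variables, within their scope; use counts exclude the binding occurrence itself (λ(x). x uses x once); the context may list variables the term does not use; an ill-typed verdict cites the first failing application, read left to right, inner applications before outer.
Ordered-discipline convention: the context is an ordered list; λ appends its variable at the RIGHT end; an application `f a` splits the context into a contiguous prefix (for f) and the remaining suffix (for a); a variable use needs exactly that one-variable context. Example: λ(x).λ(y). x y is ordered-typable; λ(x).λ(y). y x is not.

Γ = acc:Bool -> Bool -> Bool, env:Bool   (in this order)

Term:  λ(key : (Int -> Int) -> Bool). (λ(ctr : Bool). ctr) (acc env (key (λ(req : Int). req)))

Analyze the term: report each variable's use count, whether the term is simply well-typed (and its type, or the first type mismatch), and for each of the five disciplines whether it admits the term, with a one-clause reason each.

variable uses: acc: 1×, env: 1×, key (λ-bound): 1×, ctr (λ-bound): 1×, req (λ-bound): 1×
order of uses: ctr, acc, env, key, req
typing: the term checks, with type ((Int -> Int) -> Bool) -> Bool
ordered: ✓ — acc, env, key, ctr, req once each; derivable with no W/C/E
linear: ✓ — exactly-once usage across acc, env, key, ctr, req
affine: ✓ — acc, env, key, ctr, req: no repeats, contraction unneeded
relevant: ✓ — every one of acc, env, key, ctr, req appears
unrestricted: ✓ — simply typable at ((Int -> Int) -> Bool) -> Bool; W, C, E all held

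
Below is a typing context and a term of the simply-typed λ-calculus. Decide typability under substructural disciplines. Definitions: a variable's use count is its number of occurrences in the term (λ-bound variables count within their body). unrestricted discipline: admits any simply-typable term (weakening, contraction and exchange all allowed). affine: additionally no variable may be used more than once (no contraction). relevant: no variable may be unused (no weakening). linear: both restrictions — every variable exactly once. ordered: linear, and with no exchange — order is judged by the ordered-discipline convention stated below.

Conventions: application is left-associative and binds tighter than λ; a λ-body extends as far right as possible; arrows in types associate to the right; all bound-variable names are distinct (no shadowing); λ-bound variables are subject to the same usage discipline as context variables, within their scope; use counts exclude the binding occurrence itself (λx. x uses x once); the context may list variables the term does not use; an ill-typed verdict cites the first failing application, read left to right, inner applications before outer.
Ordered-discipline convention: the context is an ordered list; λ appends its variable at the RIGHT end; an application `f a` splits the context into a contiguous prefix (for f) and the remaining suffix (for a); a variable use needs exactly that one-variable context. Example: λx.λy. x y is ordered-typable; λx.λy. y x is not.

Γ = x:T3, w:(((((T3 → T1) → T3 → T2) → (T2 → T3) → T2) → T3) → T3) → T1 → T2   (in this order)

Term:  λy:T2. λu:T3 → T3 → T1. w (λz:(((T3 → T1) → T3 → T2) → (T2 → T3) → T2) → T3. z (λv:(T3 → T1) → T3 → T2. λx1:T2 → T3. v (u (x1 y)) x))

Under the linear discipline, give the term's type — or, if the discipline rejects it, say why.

term : T2 → (T3 → T3 → T1) → T1 → T2
use counts: x ×1, w ×1, y [bound] ×1, u [bound] ×1, z [bound] ×1, v [bound] ×1, x1 [bound] ×1
use order (left to right): w, z, v, u, x1, y, x
typing: well-typed at T2 → (T3 → T3 → T1) → T1 → T2
per-discipline verdicts: ordered ✗ | linear ✓ | affine ✓ | relevant ✓ | unrestricted ✓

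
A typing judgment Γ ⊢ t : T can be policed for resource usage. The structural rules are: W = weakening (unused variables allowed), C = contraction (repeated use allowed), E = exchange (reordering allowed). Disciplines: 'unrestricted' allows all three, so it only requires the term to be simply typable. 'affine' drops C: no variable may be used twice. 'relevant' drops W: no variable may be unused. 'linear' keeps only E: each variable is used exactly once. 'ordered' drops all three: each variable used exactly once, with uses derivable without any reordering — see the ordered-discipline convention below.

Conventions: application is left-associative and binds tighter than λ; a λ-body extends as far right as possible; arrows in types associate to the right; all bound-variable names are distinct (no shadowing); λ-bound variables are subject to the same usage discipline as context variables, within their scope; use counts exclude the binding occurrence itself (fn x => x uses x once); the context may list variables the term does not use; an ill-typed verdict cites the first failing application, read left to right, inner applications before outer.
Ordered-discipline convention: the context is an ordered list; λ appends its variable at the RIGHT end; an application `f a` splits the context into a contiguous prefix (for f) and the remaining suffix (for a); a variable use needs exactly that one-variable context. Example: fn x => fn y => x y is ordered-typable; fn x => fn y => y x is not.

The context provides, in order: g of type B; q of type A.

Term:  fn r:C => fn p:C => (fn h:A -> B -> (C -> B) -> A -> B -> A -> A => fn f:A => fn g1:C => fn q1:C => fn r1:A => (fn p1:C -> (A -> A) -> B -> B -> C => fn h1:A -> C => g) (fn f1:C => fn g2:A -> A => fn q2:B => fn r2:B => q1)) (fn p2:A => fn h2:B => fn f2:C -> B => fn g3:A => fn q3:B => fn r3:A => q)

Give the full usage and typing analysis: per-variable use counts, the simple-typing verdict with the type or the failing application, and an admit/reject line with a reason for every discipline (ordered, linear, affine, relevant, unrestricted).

use counts: g: 1, q: 1, r [bound]: 0, p [bound]: 0, h [bound]: 0, f [bound]: 0, g1 [bound]: 0, q1 [bound]: 1, r1 [bound]: 0, p1 [bound]: 0, h1 [bound]: 0, f1 [bound]: 0, g2 [bound]: 0, q2 [bound]: 0, r2 [bound]: 0, p2 [bound]: 0, h2 [bound]: 0, f2 [bound]: 0, g3 [bound]: 0, q3 [bound]: 0, r3 [bound]: 0
left-to-right use order: g, q1, q
typing: well-typed at C -> C -> A -> C -> C -> A -> (A -> C) -> B
ordered: ✗, needs weakening: r, p, h, f, g1, r1, p1, h1, f1, g2, q2, r2, p2, h2, f2, g3, q3, r3 unused
linear: ✗, needs weakening: r, p, h, f, g1, r1, p1, h1, f1, g2, q2, r2, p2, h2, f2, g3, q3, r3 unused
affine: ✓, none of g, q, r, p, h, f, g1, q1, r1, p1, h1, f1, g2, q2, r2, p2, h2, f2, g3, q3, r3 used more than once
relevant: ✗, needs weakening: r, p, h, f, g1, r1, p1, h1, f1, g2, q2, r2, p2, h2, f2, g3, q3, r3 unused
unrestricted: ✓, typability at C -> C -> A -> C -> C -> A -> (A -> C) -> B is all that's needed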